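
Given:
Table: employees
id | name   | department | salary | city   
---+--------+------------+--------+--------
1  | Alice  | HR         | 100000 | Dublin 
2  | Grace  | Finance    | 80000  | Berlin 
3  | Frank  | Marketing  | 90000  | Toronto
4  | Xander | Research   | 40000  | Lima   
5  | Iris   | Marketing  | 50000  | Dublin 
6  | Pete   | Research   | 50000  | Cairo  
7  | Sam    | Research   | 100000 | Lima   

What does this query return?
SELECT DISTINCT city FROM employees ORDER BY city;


All 'city' values (row order): Dublin, Berlin, Toronto, Lima, Dublin, Cairo, Lima
Removing duplicates leaves 5 unique value(s).

5 values:
Berlin
Cairo
Dublin
Lima
Toronto


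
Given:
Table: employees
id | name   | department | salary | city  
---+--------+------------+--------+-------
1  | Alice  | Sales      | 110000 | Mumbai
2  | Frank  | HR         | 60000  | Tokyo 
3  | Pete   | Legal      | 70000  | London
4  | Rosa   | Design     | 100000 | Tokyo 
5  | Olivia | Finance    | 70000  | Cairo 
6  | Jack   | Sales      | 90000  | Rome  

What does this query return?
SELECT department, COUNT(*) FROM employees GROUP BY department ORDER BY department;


Assigning each row to its department group:
  Alice -> Sales
  Frank -> HR
  Pete -> Legal
  Rosa -> Design
  Olivia -> Finance
  Jack -> Sales


5 groups:
Design, 1
Finance, 1
HR, 1
Legal, 1
Sales, 2


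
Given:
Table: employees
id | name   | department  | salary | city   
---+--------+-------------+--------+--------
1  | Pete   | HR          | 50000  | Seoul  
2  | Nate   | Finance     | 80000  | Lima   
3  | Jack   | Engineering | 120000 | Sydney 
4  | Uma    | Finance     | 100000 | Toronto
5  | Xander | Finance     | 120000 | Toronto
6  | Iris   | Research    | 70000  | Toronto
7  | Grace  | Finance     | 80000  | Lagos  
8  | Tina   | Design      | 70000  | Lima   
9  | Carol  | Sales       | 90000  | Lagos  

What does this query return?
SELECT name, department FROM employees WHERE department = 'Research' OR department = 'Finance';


Filtering: department = 'Research' OR 'Finance'
Matching: 5 rows

5 rows:
Nate, Finance
Uma, Finance
Xander, Finance
Iris, Research
Grace, Finance


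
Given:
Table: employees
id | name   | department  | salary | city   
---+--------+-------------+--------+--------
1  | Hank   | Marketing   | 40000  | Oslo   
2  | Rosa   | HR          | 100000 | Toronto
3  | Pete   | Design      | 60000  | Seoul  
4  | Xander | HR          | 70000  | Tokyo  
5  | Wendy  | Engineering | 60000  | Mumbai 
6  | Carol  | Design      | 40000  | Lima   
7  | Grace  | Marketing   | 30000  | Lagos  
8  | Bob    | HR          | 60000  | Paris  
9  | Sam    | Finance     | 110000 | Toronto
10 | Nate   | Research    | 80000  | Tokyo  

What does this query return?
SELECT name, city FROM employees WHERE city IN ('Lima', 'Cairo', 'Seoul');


Filtering: city IN ('Lima', 'Cairo', 'Seoul')
Matching: 2 rows

2 rows:
Pete, Seoul
Carol, Lima


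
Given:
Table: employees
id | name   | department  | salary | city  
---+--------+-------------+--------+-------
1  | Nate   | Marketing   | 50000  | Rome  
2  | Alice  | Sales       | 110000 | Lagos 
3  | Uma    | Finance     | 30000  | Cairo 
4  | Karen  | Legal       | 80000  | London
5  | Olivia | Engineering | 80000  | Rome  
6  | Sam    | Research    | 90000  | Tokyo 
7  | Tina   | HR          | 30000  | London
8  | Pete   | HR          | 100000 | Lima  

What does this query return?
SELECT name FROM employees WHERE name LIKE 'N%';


LIKE 'N%' matches names starting with 'N'
Matching: 1

1 rows:
Nate


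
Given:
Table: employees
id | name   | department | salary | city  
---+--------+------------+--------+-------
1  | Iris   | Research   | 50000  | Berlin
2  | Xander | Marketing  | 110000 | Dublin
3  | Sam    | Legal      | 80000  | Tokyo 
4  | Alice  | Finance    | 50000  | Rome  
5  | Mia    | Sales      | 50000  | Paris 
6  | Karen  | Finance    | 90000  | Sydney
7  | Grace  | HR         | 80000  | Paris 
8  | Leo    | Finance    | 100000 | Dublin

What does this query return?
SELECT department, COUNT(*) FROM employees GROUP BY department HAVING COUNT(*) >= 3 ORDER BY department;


Groups with count >= 3:
  Finance: 3 -> PASS
  HR: 1 -> filtered out
  Legal: 1 -> filtered out
  Marketing: 1 -> filtered out
  Research: 1 -> filtered out
  Sales: 1 -> filtered out


1 groups:
Finance, 3


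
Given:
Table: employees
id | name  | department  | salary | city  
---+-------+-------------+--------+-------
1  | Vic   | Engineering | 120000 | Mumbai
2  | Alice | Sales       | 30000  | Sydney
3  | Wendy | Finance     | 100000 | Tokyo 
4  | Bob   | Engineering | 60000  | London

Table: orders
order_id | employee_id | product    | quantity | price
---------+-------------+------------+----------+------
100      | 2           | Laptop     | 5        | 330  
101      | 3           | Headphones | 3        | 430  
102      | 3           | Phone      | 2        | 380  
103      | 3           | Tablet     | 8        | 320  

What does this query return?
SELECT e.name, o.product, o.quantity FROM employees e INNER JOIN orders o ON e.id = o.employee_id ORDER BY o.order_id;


Joining employees.id = orders.employee_id:
  employee Alice (id=2) -> order Laptop
  employee Wendy (id=3) -> order Headphones
  employee Wendy (id=3) -> order Phone
  employee Wendy (id=3) -> order Tablet


4 rows:
Alice, Laptop, 5
Wendy, Headphones, 3
Wendy, Phone, 2
Wendy, Tablet, 8


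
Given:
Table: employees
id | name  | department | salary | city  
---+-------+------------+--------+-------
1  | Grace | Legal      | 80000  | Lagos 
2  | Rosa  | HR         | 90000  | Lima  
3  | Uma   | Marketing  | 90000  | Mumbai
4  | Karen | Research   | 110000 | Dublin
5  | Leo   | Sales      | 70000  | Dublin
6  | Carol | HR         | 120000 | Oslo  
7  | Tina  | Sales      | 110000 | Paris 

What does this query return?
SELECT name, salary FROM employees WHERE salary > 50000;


Filtering: salary > 50000
Matching: 7 rows

7 rows:
Grace, 80000
Rosa, 90000
Uma, 90000
Karen, 110000
Leo, 70000
Carol, 120000
Tina, 110000


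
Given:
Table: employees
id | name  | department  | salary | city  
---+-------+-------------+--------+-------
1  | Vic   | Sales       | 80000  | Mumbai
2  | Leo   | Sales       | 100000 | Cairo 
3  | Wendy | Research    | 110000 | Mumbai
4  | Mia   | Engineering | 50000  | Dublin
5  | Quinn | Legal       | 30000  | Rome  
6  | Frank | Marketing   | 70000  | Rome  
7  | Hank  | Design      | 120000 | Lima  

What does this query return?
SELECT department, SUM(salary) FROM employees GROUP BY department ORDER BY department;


Summing salary within each department:
  Design: 120000 = 120000
  Engineering: 50000 = 50000
  Legal: 30000 = 30000
  Marketing: 70000 = 70000
  Research: 110000 = 110000
  Sales: 80000 + 100000 = 180000


6 groups:
Design, 120000
Engineering, 50000
Legal, 30000
Marketing, 70000
Research, 110000
Sales, 180000


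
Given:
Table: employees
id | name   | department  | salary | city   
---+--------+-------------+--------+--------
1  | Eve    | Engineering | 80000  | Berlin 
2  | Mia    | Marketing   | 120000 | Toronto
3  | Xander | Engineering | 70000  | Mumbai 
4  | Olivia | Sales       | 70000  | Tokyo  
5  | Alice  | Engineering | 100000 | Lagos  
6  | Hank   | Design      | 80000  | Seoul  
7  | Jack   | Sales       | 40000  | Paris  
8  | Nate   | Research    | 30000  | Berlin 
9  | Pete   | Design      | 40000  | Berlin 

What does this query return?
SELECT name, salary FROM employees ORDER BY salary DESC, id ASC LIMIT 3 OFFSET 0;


Sort by salary DESC (id ASC tiebreak), then skip 0 and take 3
Rows 1 through 3

3 rows:
Mia, 120000
Alice, 100000
Eve, 80000


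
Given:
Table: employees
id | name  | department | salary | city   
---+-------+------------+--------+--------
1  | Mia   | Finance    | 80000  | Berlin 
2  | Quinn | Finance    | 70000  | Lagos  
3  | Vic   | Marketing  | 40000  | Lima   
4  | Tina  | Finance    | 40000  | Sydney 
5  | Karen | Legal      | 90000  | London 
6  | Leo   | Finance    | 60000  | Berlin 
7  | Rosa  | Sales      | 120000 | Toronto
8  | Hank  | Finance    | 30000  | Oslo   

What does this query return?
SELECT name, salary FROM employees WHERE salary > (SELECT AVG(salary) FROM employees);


Subquery: AVG(salary) = 66250.0
Filtering: salary > 66250.0
  Mia (80000) -> MATCH
  Quinn (70000) -> MATCH
  Karen (90000) -> MATCH
  Rosa (120000) -> MATCH


4 rows:
Mia, 80000
Quinn, 70000
Karen, 90000
Rosa, 120000


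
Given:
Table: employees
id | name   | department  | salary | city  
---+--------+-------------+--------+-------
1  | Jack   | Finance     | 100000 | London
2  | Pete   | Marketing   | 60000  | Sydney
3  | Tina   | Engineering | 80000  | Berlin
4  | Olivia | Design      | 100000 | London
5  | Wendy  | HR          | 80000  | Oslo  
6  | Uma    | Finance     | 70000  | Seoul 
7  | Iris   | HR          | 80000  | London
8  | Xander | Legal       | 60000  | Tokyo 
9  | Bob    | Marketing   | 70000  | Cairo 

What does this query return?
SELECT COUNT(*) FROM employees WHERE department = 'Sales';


Counting rows where department = 'Sales'


0


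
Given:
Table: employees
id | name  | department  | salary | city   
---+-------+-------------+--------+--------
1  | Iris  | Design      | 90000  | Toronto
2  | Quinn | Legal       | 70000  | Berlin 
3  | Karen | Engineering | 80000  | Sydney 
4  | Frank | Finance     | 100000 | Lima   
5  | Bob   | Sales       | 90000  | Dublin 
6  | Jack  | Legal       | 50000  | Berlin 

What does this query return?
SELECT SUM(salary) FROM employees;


SUM(salary) = 90000 + 70000 + 80000 + 100000 + 90000 + 50000 = 480000

480000


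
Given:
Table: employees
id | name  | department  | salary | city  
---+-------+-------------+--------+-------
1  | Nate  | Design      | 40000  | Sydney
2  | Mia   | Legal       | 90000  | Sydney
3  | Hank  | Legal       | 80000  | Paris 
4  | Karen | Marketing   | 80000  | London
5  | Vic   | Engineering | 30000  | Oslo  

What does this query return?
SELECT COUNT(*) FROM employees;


COUNT(*) counts all rows

5


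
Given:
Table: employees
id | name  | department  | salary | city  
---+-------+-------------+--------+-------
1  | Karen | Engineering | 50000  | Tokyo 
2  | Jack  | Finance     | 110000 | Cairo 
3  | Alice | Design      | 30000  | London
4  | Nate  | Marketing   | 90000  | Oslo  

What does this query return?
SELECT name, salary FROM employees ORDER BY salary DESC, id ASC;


Sorting by salary DESC, then id ASC for ties

4 rows:
Jack, 110000
Nate, 90000
Karen, 50000
Alice, 30000


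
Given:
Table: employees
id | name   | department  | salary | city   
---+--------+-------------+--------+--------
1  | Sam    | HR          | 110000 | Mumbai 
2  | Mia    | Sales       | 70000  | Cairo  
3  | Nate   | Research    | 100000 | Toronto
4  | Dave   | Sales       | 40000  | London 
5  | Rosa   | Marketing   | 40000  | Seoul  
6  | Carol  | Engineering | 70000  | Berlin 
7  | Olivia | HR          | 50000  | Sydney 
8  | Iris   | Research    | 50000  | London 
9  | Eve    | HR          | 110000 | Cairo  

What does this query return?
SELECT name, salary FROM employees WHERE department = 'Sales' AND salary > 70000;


Filtering: department = 'Sales' AND salary > 70000
Matching: 0 rows

Empty result set (0 rows)


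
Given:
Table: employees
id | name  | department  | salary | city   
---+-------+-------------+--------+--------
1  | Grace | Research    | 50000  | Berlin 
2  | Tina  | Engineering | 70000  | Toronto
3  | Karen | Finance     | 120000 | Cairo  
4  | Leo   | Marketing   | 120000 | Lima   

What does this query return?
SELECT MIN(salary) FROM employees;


Salaries: 50000, 70000, 120000, 120000
MIN = 50000

50000


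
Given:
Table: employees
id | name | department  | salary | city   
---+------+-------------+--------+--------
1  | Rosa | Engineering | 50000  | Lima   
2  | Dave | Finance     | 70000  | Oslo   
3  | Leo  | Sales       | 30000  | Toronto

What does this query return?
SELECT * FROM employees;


SELECT * returns all 3 rows with all columns

3 rows:
1, Rosa, Engineering, 50000, Lima
2, Dave, Finance, 70000, Oslo
3, Leo, Sales, 30000, Toronto


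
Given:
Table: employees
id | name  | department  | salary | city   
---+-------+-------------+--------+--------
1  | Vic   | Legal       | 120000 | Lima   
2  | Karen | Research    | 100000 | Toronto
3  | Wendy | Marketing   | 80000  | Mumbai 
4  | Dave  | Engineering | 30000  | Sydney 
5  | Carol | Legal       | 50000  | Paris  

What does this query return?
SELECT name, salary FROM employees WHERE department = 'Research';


Filtering: department = 'Research'
Matching rows: 1

1 rows:
Karen, 100000


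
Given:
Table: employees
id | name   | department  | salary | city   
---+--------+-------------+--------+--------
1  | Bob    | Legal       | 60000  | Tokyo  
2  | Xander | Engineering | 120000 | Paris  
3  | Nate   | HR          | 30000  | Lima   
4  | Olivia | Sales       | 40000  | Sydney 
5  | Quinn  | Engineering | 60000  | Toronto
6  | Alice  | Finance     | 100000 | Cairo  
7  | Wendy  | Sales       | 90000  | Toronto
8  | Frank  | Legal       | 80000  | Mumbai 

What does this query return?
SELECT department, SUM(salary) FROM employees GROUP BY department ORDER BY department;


Summing salary within each department:
  Engineering: 120000 + 60000 = 180000
  Finance: 100000 = 100000
  HR: 30000 = 30000
  Legal: 60000 + 80000 = 140000
  Sales: 40000 + 90000 = 130000


5 groups:
Engineering, 180000
Finance, 100000
HR, 30000
Legal, 140000
Sales, 130000


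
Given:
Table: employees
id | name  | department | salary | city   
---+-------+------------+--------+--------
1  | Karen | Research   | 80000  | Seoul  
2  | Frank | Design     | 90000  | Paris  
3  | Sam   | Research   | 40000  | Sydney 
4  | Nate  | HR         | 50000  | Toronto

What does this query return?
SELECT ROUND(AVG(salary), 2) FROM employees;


SUM(salary) = 260000
COUNT = 4
ROUND(AVG, 2) = ROUND(260000 / 4, 2) = 65000.0

65000.0


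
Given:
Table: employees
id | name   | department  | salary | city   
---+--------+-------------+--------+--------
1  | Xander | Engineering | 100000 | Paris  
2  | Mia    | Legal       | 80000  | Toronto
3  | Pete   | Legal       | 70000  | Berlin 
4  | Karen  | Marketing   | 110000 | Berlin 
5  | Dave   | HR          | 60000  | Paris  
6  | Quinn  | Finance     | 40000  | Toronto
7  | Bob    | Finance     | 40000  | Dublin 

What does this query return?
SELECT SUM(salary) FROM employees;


SUM(salary) = 100000 + 80000 + 70000 + 110000 + 60000 + 40000 + 40000 = 500000

500000


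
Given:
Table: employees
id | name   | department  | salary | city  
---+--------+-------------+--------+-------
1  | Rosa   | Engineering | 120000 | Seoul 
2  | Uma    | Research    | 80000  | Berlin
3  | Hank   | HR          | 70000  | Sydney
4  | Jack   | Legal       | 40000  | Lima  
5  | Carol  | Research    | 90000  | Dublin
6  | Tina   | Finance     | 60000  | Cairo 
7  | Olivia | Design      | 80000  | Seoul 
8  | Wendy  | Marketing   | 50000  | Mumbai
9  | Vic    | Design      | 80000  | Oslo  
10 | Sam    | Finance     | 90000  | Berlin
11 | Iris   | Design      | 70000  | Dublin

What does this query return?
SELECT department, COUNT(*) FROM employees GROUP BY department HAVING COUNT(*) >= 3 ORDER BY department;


Groups with count >= 3:
  Design: 3 -> PASS
  Engineering: 1 -> filtered out
  Finance: 2 -> filtered out
  HR: 1 -> filtered out
  Legal: 1 -> filtered out
  Marketing: 1 -> filtered out
  Research: 2 -> filtered out


1 groups:
Design, 3


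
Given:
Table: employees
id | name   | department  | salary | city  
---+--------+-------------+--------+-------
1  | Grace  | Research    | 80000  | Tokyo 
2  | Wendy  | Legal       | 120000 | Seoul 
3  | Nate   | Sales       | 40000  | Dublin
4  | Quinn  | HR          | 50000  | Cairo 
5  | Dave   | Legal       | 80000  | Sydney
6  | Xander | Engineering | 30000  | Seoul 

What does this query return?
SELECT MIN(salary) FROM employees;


Salaries: 80000, 120000, 40000, 50000, 80000, 30000
MIN = 30000

30000


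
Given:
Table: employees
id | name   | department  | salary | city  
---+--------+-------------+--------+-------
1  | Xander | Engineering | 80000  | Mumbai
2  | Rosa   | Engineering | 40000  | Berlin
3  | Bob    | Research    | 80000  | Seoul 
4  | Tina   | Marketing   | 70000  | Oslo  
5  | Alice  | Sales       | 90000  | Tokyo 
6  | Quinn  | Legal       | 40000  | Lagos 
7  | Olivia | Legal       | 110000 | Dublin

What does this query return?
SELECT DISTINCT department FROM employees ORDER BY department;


All 'department' values (row order): Engineering, Engineering, Research, Marketing, Sales, Legal, Legal
Removing duplicates leaves 5 unique value(s).

5 values:
Engineering
Legal
Marketing
Research
Sales


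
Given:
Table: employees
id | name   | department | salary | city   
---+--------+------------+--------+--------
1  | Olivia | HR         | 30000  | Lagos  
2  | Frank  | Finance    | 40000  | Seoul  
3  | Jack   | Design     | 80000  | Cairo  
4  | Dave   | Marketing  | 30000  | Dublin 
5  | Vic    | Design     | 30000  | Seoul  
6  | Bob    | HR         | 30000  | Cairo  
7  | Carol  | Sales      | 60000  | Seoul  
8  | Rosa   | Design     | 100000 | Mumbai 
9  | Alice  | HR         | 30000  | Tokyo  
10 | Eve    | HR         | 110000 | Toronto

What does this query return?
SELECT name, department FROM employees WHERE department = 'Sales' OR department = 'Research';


Filtering: department = 'Sales' OR 'Research'
Matching: 1 rows

1 rows:
Carol, Sales


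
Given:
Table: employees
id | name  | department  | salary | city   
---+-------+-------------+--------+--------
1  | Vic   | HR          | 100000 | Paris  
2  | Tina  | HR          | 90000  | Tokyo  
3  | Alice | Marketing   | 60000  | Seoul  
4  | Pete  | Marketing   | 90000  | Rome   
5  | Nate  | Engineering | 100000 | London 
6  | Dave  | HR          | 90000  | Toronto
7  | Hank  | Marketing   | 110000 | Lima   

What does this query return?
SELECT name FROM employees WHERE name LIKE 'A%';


LIKE 'A%' matches names starting with 'A'
Matching: 1

1 rows:
Alice


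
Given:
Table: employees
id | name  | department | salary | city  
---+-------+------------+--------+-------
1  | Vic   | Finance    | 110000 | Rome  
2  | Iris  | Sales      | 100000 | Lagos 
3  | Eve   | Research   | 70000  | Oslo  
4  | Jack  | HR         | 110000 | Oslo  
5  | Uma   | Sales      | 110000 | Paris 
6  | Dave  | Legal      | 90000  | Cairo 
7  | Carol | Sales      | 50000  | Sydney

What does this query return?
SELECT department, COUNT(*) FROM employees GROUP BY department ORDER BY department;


Assigning each row to its department group:
  Vic -> Finance
  Iris -> Sales
  Eve -> Research
  Jack -> HR
  Uma -> Sales
  Dave -> Legal
  Carol -> Sales


5 groups:
Finance, 1
HR, 1
Legal, 1
Research, 1
Sales, 3


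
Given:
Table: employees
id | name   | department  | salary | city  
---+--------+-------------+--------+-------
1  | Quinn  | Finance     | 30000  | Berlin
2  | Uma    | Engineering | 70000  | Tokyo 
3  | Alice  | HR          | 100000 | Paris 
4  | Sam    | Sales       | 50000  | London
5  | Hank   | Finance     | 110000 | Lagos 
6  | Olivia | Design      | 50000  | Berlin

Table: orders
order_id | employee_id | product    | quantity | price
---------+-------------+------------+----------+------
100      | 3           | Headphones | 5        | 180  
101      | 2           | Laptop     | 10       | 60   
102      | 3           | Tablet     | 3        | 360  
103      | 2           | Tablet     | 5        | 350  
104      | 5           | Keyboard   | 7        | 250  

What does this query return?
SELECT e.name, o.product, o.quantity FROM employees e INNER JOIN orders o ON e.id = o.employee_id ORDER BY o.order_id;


Joining employees.id = orders.employee_id:
  employee Alice (id=3) -> order Headphones
  employee Uma (id=2) -> order Laptop
  employee Alice (id=3) -> order Tablet
  employee Uma (id=2) -> order Tablet
  employee Hank (id=5) -> order Keyboard


5 rows:
Alice, Headphones, 5
Uma, Laptop, 10
Alice, Tablet, 3
Uma, Tablet, 5
Hank, Keyboard, 7


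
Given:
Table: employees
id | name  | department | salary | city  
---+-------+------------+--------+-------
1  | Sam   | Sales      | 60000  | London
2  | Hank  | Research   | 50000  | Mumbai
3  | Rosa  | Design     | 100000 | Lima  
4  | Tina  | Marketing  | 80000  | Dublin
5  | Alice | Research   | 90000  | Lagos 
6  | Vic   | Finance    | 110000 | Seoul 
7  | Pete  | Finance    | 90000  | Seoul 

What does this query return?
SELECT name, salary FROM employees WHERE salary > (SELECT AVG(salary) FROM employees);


Subquery: AVG(salary) = 82857.14
Filtering: salary > 82857.14
  Rosa (100000) -> MATCH
  Alice (90000) -> MATCH
  Vic (110000) -> MATCH
  Pete (90000) -> MATCH


4 rows:
Rosa, 100000
Alice, 90000
Vic, 110000
Pete, 90000


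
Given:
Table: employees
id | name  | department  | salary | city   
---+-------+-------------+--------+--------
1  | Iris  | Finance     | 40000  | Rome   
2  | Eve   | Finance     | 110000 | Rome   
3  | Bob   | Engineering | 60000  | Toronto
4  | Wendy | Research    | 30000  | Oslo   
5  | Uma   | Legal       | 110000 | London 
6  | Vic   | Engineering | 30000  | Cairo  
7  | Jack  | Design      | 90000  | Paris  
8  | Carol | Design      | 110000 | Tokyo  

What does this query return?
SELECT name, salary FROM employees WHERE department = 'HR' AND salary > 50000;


Filtering: department = 'HR' AND salary > 50000
Matching: 0 rows

Empty result set (0 rows)


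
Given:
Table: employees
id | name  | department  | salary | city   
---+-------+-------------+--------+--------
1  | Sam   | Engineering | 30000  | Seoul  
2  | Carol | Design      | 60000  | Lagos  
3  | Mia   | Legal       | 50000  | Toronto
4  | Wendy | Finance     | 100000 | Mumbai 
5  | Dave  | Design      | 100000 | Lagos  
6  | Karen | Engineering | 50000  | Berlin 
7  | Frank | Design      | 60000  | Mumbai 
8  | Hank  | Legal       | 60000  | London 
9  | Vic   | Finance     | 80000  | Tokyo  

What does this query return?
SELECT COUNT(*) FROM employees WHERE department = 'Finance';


Counting rows where department = 'Finance'
  Wendy -> MATCH
  Vic -> MATCH


2


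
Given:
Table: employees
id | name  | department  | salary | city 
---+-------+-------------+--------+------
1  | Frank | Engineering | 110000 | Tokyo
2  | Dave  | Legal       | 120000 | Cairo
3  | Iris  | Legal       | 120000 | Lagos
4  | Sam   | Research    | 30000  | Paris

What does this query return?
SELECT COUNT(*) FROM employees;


COUNT(*) counts all rows

4


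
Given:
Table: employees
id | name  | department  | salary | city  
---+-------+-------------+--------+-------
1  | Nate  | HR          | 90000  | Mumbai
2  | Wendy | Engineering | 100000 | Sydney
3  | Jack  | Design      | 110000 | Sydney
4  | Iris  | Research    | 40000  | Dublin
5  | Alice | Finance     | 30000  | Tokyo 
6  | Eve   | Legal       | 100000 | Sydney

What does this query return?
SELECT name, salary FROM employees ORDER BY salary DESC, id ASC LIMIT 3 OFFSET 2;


Sort by salary DESC (id ASC tiebreak), then skip 2 and take 3
Rows 3 through 5

3 rows:
Eve, 100000
Nate, 90000
Iris, 40000


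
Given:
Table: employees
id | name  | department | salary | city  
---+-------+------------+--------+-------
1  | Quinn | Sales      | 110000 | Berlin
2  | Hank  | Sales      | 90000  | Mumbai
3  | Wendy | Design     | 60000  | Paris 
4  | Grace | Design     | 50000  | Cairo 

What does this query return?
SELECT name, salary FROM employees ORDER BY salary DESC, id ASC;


Sorting by salary DESC, then id ASC for ties

4 rows:
Quinn, 110000
Hank, 90000
Wendy, 60000
Grace, 50000


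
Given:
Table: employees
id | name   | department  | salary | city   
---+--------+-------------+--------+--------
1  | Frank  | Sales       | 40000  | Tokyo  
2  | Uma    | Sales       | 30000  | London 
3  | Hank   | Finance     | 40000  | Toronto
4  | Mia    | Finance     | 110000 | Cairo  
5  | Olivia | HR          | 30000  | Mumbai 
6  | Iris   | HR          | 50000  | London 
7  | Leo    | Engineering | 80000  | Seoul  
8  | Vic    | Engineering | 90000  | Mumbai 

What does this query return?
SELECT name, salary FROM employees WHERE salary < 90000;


Filtering: salary < 90000
Matching: 6 rows

6 rows:
Frank, 40000
Uma, 30000
Hank, 40000
Olivia, 30000
Iris, 50000
Leo, 80000


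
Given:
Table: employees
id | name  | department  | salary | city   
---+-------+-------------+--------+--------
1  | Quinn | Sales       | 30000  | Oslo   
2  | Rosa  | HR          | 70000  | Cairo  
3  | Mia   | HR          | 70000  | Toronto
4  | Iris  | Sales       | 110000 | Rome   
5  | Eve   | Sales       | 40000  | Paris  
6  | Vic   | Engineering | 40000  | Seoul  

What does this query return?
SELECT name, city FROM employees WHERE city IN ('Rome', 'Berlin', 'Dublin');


Filtering: city IN ('Rome', 'Berlin', 'Dublin')
Matching: 1 rows

1 rows:
Iris, Rome


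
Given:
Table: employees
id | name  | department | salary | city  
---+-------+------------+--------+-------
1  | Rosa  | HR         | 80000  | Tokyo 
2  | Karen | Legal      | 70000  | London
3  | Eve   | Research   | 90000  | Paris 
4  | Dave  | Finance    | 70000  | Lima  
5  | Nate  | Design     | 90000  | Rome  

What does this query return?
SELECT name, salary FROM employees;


Projecting columns: name, salary

5 rows:
Rosa, 80000
Karen, 70000
Eve, 90000
Dave, 70000
Nate, 90000


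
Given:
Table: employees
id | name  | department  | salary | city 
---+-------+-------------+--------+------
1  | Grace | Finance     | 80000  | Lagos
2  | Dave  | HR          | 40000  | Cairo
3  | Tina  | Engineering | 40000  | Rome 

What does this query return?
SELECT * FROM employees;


SELECT * returns all 3 rows with all columns

3 rows:
1, Grace, Finance, 80000, Lagos
2, Dave, HR, 40000, Cairo
3, Tina, Engineering, 40000, Rome


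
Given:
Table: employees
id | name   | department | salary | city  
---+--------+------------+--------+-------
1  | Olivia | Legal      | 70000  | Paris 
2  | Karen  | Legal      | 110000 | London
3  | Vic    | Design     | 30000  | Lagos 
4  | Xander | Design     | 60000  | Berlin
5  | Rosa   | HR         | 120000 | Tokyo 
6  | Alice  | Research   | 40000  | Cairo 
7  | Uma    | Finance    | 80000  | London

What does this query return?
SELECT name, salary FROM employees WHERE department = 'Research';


Filtering: department = 'Research'
Matching rows: 1

1 rows:
Alice, 40000


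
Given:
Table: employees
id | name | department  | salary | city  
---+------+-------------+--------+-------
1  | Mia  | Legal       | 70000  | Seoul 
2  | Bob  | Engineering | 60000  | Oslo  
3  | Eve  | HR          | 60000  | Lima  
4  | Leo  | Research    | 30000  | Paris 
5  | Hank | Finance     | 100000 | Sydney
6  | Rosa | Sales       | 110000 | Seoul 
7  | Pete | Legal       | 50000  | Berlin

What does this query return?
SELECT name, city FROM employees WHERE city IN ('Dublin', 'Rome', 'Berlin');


Filtering: city IN ('Dublin', 'Rome', 'Berlin')
Matching: 1 rows

1 rows:
Pete, Berlin


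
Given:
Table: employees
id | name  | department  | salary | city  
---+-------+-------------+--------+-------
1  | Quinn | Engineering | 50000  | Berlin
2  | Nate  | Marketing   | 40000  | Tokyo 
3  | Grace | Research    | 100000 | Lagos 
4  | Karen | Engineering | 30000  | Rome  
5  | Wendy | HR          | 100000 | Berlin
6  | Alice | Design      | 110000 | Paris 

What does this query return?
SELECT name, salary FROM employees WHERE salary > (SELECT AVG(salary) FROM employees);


Subquery: AVG(salary) = 71666.67
Filtering: salary > 71666.67
  Grace (100000) -> MATCH
  Wendy (100000) -> MATCH
  Alice (110000) -> MATCH


3 rows:
Grace, 100000
Wendy, 100000
Alice, 110000


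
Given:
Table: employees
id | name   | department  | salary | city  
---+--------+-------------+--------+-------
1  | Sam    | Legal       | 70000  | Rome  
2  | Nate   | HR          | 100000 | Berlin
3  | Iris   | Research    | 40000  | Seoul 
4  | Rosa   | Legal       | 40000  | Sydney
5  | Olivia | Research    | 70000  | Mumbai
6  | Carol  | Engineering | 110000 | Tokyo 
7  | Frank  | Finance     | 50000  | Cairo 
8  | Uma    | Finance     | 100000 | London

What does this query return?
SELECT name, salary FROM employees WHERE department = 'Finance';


Filtering: department = 'Finance'
Matching rows: 2

2 rows:
Frank, 50000
Uma, 100000


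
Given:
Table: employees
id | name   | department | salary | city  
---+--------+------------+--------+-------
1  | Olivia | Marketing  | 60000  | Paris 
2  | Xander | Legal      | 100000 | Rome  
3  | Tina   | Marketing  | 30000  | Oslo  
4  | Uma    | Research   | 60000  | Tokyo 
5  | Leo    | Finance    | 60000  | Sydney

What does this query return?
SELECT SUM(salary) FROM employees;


SUM(salary) = 60000 + 100000 + 30000 + 60000 + 60000 = 310000

310000


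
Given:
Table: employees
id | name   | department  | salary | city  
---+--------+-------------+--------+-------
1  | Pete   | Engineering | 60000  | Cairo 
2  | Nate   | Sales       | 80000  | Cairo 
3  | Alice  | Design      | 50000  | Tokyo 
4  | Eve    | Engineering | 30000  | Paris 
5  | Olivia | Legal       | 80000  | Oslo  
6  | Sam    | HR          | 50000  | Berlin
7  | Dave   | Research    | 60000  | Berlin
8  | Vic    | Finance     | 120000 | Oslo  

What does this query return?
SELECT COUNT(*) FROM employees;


COUNT(*) counts all rows

8


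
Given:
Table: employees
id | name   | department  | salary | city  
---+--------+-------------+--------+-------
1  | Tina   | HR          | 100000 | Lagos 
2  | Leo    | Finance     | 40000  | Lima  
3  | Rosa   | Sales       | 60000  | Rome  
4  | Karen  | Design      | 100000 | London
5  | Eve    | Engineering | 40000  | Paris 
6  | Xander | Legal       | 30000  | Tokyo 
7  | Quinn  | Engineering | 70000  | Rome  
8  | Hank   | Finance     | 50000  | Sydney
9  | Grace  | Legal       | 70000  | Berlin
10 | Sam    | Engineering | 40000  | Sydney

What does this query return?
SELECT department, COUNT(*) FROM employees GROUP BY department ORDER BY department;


Assigning each row to its department group:
  Tina -> HR
  Leo -> Finance
  Rosa -> Sales
  Karen -> Design
  Eve -> Engineering
  Xander -> Legal
  Quinn -> Engineering
  Hank -> Finance
  Grace -> Legal
  Sam -> Engineering


6 groups:
Design, 1
Engineering, 3
Finance, 2
HR, 1
Legal, 2
Sales, 1


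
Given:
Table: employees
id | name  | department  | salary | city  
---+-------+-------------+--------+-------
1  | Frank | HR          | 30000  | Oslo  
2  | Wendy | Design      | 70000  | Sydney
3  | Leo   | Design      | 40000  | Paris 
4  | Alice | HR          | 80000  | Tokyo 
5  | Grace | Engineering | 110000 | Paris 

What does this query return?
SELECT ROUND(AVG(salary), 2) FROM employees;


SUM(salary) = 330000
COUNT = 5
ROUND(AVG, 2) = ROUND(330000 / 5, 2) = 66000.0

66000.0


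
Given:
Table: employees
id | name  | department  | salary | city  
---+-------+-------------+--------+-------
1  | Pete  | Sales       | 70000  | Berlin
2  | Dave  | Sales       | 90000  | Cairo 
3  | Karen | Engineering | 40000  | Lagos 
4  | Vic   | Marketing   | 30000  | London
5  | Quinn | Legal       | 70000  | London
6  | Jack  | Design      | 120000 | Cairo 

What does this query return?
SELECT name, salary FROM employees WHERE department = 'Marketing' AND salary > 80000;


Filtering: department = 'Marketing' AND salary > 80000
Matching: 0 rows

Empty result set (0 rows)


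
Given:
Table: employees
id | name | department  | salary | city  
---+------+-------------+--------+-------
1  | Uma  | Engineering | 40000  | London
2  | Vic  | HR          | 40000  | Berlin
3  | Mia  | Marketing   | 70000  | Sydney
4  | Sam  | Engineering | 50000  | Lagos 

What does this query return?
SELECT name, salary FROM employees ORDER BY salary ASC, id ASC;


Sorting by salary ASC, then id ASC for ties

4 rows:
Uma, 40000
Vic, 40000
Sam, 50000
Mia, 70000


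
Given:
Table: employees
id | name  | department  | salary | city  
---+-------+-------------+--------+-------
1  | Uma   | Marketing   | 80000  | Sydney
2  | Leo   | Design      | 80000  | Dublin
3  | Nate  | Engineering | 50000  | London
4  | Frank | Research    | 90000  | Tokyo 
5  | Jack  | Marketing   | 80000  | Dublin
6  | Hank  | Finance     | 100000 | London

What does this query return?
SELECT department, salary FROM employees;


Projecting columns: department, salary

6 rows:
Marketing, 80000
Design, 80000
Engineering, 50000
Research, 90000
Marketing, 80000
Finance, 100000


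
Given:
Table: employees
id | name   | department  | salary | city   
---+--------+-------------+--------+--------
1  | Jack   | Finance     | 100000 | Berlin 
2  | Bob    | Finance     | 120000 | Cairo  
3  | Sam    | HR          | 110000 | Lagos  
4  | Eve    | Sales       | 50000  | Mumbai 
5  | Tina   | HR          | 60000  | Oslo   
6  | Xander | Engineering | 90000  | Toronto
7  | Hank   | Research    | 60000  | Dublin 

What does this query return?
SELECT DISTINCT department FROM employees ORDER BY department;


All 'department' values (row order): Finance, Finance, HR, Sales, HR, Engineering, Research
Removing duplicates leaves 5 unique value(s).

5 values:
Engineering
Finance
HR
Research
Sales


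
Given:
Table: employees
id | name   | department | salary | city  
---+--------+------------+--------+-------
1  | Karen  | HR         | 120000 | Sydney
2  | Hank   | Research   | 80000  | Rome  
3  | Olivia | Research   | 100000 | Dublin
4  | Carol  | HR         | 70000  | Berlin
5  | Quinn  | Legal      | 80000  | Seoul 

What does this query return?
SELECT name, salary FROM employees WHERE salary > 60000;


Filtering: salary > 60000
Matching: 5 rows

5 rows:
Karen, 120000
Hank, 80000
Olivia, 100000
Carol, 70000
Quinn, 80000


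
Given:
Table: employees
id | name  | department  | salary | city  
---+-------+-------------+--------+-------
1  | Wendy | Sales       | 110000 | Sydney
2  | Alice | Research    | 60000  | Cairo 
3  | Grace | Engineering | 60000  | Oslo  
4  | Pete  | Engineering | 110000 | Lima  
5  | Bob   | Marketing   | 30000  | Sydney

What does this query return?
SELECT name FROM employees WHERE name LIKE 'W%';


LIKE 'W%' matches names starting with 'W'
Matching: 1

1 rows:
Wendy


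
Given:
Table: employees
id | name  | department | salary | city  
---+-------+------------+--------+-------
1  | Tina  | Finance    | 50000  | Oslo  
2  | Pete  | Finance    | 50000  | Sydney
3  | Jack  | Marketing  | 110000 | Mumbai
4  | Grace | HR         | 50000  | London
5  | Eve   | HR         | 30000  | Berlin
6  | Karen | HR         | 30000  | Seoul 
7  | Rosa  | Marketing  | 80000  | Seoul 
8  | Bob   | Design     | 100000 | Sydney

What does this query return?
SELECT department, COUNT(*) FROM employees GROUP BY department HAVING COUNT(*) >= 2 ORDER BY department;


Groups with count >= 2:
  Finance: 2 -> PASS
  HR: 3 -> PASS
  Marketing: 2 -> PASS
  Design: 1 -> filtered out


3 groups:
Finance, 2
HR, 3
Marketing, 2


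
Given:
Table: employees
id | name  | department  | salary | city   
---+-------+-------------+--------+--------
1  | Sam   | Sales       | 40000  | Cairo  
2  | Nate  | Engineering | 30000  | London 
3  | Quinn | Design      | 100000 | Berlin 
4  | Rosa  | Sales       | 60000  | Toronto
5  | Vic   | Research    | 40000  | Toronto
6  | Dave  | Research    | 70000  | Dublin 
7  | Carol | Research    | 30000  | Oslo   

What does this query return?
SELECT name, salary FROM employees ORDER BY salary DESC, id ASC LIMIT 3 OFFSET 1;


Sort by salary DESC (id ASC tiebreak), then skip 1 and take 3
Rows 2 through 4

3 rows:
Dave, 70000
Rosa, 60000
Sam, 40000


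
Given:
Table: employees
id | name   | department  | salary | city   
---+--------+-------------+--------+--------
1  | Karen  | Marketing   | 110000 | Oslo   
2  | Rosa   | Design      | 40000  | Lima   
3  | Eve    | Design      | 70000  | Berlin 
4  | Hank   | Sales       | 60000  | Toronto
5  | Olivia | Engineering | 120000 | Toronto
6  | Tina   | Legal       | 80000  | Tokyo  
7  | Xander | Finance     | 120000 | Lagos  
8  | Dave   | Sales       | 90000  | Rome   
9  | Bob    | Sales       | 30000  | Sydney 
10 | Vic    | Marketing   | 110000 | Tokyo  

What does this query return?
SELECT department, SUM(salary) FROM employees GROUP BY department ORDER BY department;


Summing salary within each department:
  Design: 40000 + 70000 = 110000
  Engineering: 120000 = 120000
  Finance: 120000 = 120000
  Legal: 80000 = 80000
  Marketing: 110000 + 110000 = 220000
  Sales: 60000 + 90000 + 30000 = 180000


6 groups:
Design, 110000
Engineering, 120000
Finance, 120000
Legal, 80000
Marketing, 220000
Sales, 180000


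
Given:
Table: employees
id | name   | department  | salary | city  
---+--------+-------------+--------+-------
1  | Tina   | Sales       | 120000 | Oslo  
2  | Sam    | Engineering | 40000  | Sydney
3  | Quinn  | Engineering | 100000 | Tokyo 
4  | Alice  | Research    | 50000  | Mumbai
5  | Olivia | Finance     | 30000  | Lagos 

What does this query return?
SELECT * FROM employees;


SELECT * returns all 5 rows with all columns

5 rows:
1, Tina, Sales, 120000, Oslo
2, Sam, Engineering, 40000, Sydney
3, Quinn, Engineering, 100000, Tokyo
4, Alice, Research, 50000, Mumbai
5, Olivia, Finance, 30000, Lagos


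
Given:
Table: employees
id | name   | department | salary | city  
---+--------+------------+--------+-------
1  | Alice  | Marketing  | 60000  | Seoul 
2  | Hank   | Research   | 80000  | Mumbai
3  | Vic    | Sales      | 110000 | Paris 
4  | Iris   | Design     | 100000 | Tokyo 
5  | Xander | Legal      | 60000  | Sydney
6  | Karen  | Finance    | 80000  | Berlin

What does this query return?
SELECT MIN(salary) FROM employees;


Salaries: 60000, 80000, 110000, 100000, 60000, 80000
MIN = 60000

60000


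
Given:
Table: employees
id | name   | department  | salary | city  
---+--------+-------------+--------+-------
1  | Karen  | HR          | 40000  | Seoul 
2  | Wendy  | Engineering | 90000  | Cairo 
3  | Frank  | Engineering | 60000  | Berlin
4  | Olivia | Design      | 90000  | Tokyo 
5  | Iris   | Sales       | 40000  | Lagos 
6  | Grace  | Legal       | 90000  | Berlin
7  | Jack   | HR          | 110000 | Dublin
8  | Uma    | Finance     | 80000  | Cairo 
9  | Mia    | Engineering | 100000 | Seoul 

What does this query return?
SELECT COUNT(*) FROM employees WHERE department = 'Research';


Counting rows where department = 'Research'


0


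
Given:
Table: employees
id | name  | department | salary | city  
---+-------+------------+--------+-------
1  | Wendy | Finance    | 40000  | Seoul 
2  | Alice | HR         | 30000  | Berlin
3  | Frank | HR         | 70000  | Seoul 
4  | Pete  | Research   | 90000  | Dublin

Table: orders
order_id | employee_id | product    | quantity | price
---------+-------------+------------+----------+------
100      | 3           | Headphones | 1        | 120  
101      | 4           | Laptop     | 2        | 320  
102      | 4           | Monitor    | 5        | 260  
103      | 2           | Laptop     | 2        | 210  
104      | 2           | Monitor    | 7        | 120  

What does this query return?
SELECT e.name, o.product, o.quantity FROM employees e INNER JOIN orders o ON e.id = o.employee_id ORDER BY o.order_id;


Joining employees.id = orders.employee_id:
  employee Frank (id=3) -> order Headphones
  employee Pete (id=4) -> order Laptop
  employee Pete (id=4) -> order Monitor
  employee Alice (id=2) -> order Laptop
  employee Alice (id=2) -> order Monitor


5 rows:
Frank, Headphones, 1
Pete, Laptop, 2
Pete, Monitor, 5
Alice, Laptop, 2
Alice, Monitor, 7


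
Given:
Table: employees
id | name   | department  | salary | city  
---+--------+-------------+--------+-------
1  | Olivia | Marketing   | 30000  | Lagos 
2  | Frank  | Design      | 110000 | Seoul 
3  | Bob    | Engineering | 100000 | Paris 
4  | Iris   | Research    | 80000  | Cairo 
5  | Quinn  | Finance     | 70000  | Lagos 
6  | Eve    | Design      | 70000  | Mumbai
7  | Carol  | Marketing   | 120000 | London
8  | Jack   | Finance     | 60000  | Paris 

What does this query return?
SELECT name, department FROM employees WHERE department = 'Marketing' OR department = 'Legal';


Filtering: department = 'Marketing' OR 'Legal'
Matching: 2 rows

2 rows:
Olivia, Marketing
Carol, Marketing
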